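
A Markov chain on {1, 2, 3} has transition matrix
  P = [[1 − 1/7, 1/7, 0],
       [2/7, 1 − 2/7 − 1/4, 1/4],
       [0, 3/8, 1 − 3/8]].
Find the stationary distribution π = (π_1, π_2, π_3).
π = (6/11, 3/11, 2/11)

This is a birth-death chain on three states, which satisfies detailed balance: π_1 · P_{12} = π_2 · P_{21} and π_2 · P_{23} = π_3 · P_{32}.
From π_1 · 1/7 = π_2 · 2/7: π_2/π_1 = (1/7)/(2/7) = 1/2.
From π_2 · 1/4 = π_3 · 3/8: π_3/π_2 = (1/4)/(3/8) = 2/3.
Take π_1 proportional to 1; then unnormalized π = (1, 1/2, 1/3). Normalize by dividing by the sum 11/6:
  π = (6/11, 3/11, 2/11).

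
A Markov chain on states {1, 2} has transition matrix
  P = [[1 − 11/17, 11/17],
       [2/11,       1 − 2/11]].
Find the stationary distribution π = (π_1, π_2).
π_1 = 34/155, π_2 = 121/155

Solve πP = π with π_1 + π_2 = 1. From πP = π: π_1 · (1 − 11/17) + π_2 · 2/11 = π_1 ⇒ π_2 · 2/11 = π_1 · 11/17 ⇒ π_2/π_1 = (11/17)/(2/11) = 121/34. Together with π_1 + π_2 = 1:
  π_1 = (2/11)/(11/17 + 2/11) = (2/11)/(155/187) = 34/155,
  π_2 = (11/17)/(11/17 + 2/11) = (11/17)/(155/187) = 121/155.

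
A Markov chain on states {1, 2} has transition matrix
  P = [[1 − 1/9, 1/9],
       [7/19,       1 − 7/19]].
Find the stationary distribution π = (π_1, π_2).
π_1 = 63/82, π_2 = 19/82

Solve πP = π with π_1 + π_2 = 1. From πP = π: π_1 · (1 − 1/9) + π_2 · 7/19 = π_1 ⇒ π_2 · 7/19 = π_1 · 1/9 ⇒ π_2/π_1 = (1/9)/(7/19) = 19/63. Together with π_1 + π_2 = 1:
  π_1 = (7/19)/(1/9 + 7/19) = (7/19)/(82/171) = 63/82,
  π_2 = (1/9)/(1/9 + 7/19) = (1/9)/(82/171) = 19/82.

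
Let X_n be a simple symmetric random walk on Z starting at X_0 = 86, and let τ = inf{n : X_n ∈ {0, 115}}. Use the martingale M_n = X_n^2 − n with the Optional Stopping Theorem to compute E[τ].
E[τ] = 2494

M_n = X_n^2 − n is a martingale (since E[X_{n+1}^2 | F_n] = X_n^2 + 1). By OST (τ has finite mean in a bounded region), E[M_τ] = E[M_0] = X_0^2 − 0 = 86^2 = 7396. Also E[M_τ] = E[X_τ^2] − E[τ]. The walk exits at 0 or 115, with P(hit 115 first) = 86/115, so E[X_τ^2] = 115^2 · 86/115 + 0 = 9890. Thus E[τ] = E[X_τ^2] − E[M_τ] = 9890 − 7396 = 2494 = 86(115 − 86) = 2494.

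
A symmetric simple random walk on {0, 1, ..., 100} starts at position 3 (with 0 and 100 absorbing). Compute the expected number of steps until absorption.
E[τ | X_0 = 3] = 291

Let v_k = E[τ | X_0 = k]. Boundary: v_0 = v_100 = 0. Recurrence: v_k = 1 + (v_{k-1} + v_{k+1})/2 for 1 ≤ k ≤ 99. The particular solution to v_k − (v_{k-1} + v_{k+1})/2 = 1 is v_k = −k^2. Adding homogeneous solution A + B k and matching boundaries gives v_k = k (100 − k). Substituting k = 3: v_3 = 3 · 97 = 291.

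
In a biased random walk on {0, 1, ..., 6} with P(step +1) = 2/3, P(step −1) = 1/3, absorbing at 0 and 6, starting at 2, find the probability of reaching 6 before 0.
P(hit 6 before 0) = (1 − (1/2)^2) / (1 − (1/2)^6) = 16/21

Let u_k denote P(reach 6 before 0 | start at k). Boundary: u_0 = 0, u_6 = 1. Recurrence: u_k = 2/3·u_{k+1} + 1/3·u_{k-1} for 1 ≤ k ≤ 5. Try u_k = A + B·r^k with r = q/p = (1/3)/(2/3) = 1/2. Substitution satisfies the recurrence; boundary conditions give:
  u_k = (1 − r^k) / (1 − r^N) = (1 − (1/2)^2) / (1 − (1/2)^6) = 16/21.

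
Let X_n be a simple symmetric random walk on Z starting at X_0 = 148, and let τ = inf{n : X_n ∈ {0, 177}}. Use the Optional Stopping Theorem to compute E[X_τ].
E[X_τ] = 148

X_n is a martingale and τ is a bounded-mean stopping time (indeed τ is finite a.s. with bounded expectation since the walk is in a bounded region). By the OST, E[X_τ] = E[X_0] = 148. Equivalently: E[X_τ] = 177 · P(hit 177 first) + 0 · P(hit 0 first) = 177 · (148/177) = 148.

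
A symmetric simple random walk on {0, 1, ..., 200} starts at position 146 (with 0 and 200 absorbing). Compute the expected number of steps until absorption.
E[τ | X_0 = 146] = 7884

Let v_k = E[τ | X_0 = k]. Boundary: v_0 = v_200 = 0. Recurrence: v_k = 1 + (v_{k-1} + v_{k+1})/2 for 1 ≤ k ≤ 199. The particular solution to v_k − (v_{k-1} + v_{k+1})/2 = 1 is v_k = −k^2. Adding homogeneous solution A + B k and matching boundaries gives v_k = k (200 − k). Substituting k = 146: v_146 = 146 · 54 = 7884.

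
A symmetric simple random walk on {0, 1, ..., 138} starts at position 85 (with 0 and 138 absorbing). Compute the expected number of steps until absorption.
E[τ | X_0 = 85] = 4505

Let v_k = E[τ | X_0 = k]. Boundary: v_0 = v_138 = 0. Recurrence: v_k = 1 + (v_{k-1} + v_{k+1})/2 for 1 ≤ k ≤ 137. The particular solution to v_k − (v_{k-1} + v_{k+1})/2 = 1 is v_k = −k^2. Adding homogeneous solution A + B k and matching boundaries gives v_k = k (138 − k). Substituting k = 85: v_85 = 85 · 53 = 4505.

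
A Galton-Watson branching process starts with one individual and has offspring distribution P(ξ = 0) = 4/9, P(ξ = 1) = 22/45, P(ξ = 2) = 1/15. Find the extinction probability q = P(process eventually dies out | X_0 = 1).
q = 1

Mean offspring μ = 0·4/9 + 1·22/45 + 2·1/15 = 28/45 ≤ 1. For μ ≤ 1 with offspring not concentrated at 1, the Galton-Watson process goes extinct almost surely, so q = 1.
(Algebraic check: The pgf is f(s) = 4/9 + 22/45·s + 1/15·s². The extinction probability q is the smallest fixed point of f in [0, 1]. Setting s = f(s):
  1/15·s² + (22/45 − 1)·s + 4/9 = 0
  1/15·s² − (4/9 + 1/15)·s + 4/9 = 0
which factors as (s − 1)·(1/15·s − 4/9) = 0, giving roots s = 1 and s = (4/9)/(1/15) = 20/3. Since 20/3 ≥ 1, the smallest root in [0, 1] is s = 1.)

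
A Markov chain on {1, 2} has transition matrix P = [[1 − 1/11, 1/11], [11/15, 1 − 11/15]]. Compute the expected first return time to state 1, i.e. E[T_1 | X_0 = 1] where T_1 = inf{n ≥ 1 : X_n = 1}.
E[T_1 | X_0 = 1] = 1/π_1 = 136/121

For an irreducible recurrent Markov chain with stationary distribution π, E[T_i | X_0 = i] = 1/π_i (Kac's formula). Here π_1 = (11/15)/(1/11 + 11/15) = (11/15)/(136/165) = 121/136, so E[T_1 | X_0 = 1] = 1/π_1 = (1/11 + 11/15)/(11/15) = (136/165)/(11/15) = 136/121.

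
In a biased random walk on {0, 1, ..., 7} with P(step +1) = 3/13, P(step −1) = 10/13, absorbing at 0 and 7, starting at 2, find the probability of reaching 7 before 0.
P(hit 7 before 0) = (1 − (10/3)^2) / (1 − (10/3)^7) = 3159/1428259

Let u_k denote P(reach 7 before 0 | start at k). Boundary: u_0 = 0, u_7 = 1. Recurrence: u_k = 3/13·u_{k+1} + 10/13·u_{k-1} for 1 ≤ k ≤ 6. Try u_k = A + B·r^k with r = q/p = (10/13)/(3/13) = 10/3. Substitution satisfies the recurrence; boundary conditions give:
  u_k = (1 − r^k) / (1 − r^N) = (1 − (10/3)^2) / (1 − (10/3)^7) = 3159/1428259.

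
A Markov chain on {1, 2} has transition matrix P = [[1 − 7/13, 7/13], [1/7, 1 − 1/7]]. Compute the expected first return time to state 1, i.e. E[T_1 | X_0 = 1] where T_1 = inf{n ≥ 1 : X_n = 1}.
E[T_1 | X_0 = 1] = 1/π_1 = 62/13

For an irreducible recurrent Markov chain with stationary distribution π, E[T_i | X_0 = i] = 1/π_i (Kac's formula). Here π_1 = (1/7)/(7/13 + 1/7) = (1/7)/(62/91) = 13/62, so E[T_1 | X_0 = 1] = 1/π_1 = (7/13 + 1/7)/(1/7) = (62/91)/(1/7) = 62/13.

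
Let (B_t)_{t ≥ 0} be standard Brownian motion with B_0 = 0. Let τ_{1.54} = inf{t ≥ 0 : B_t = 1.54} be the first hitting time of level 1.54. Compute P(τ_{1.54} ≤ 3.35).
P(τ_{1.54} ≤ 3.35) = 2(1 − Φ(1.54/√3.35)) = 2(1 − Φ(0.8414)) ≈ 0.4001

By the reflection principle for standard BM, P(τ_b ≤ t) = 2 · P(B_t ≥ b). Since B_t ~ N(0, t), P(B_t ≥ 1.54) = 1 − Φ(1.54/√t) = 1 − Φ(1.54/√3.35) = 1 − Φ(0.8414) ≈ 0.20006. Doubling: P(τ_{1.54} ≤ 3.35) ≈ 2 · 0.20006 = 0.40012 ≈ 0.4001.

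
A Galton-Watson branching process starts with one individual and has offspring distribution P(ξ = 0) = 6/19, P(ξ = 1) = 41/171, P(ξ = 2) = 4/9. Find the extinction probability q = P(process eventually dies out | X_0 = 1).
q = 27/38

The pgf is f(s) = 6/19 + 41/171·s + 4/9·s². The extinction probability q is the smallest fixed point of f in [0, 1]. Setting s = f(s):
  4/9·s² + (41/171 − 1)·s + 6/19 = 0
  4/9·s² − (6/19 + 4/9)·s + 6/19 = 0
which factors as (s − 1)·(4/9·s − 6/19) = 0, giving roots s = 1 and s = (6/19)/(4/9) = 27/38.
Mean offspring μ = 41/171 + 2·4/9 = 193/171 > 1 (supercritical), so q < 1. The extinction probability is the smaller root: q = (6/19)/(4/9) = 27/38.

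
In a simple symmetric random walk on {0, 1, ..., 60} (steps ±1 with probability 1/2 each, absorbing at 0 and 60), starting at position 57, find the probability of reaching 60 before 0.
P(hit 60 before 0) = 57/60 = 19/20

Let u_k = P(hit 60 before 0 | start at k). Then u_0 = 0, u_60 = 1, and u_k = u_{k-1}/2 + u_{k+1}/2 for 1 ≤ k ≤ 59. This harmonic recurrence is solved by u_k = k/60, giving u_57 = 57/60 = 19/20.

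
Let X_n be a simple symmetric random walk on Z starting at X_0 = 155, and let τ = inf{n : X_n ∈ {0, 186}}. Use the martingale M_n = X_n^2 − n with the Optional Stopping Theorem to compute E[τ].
E[τ] = 4805

M_n = X_n^2 − n is a martingale (since E[X_{n+1}^2 | F_n] = X_n^2 + 1). By OST (τ has finite mean in a bounded region), E[M_τ] = E[M_0] = X_0^2 − 0 = 155^2 = 24025. Also E[M_τ] = E[X_τ^2] − E[τ]. The walk exits at 0 or 186, with P(hit 186 first) = 155/186, so E[X_τ^2] = 186^2 · 155/186 + 0 = 28830. Thus E[τ] = E[X_τ^2] − E[M_τ] = 28830 − 24025 = 4805 = 155(186 − 155) = 4805.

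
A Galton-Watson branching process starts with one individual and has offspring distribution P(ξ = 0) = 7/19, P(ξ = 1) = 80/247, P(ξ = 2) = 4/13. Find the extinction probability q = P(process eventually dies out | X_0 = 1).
q = 1

Mean offspring μ = 0·7/19 + 1·80/247 + 2·4/13 = 232/247 ≤ 1. For μ ≤ 1 with offspring not concentrated at 1, the Galton-Watson process goes extinct almost surely, so q = 1.
(Algebraic check: The pgf is f(s) = 7/19 + 80/247·s + 4/13·s². The extinction probability q is the smallest fixed point of f in [0, 1]. Setting s = f(s):
  4/13·s² + (80/247 − 1)·s + 7/19 = 0
  4/13·s² − (7/19 + 4/13)·s + 7/19 = 0
which factors as (s − 1)·(4/13·s − 7/19) = 0, giving roots s = 1 and s = (7/19)/(4/13) = 91/76. Since 91/76 ≥ 1, the smallest root in [0, 1] is s = 1.)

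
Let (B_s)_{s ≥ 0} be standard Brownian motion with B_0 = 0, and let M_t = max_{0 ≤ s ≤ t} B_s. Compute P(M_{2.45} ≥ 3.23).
P(M_{2.45} ≥ 3.23) = 2·P(B_{2.45} ≥ 3.23) = 2(1 − Φ(3.23/√2.45)) ≈ 0.0391

By the reflection principle for Brownian motion, P(M_t ≥ a) = 2 · P(B_t ≥ a) for a ≥ 0. Since B_t ~ N(0, t), P(B_t ≥ 3.23) = 1 − Φ(3.23/√t) = 1 − Φ(3.23/√2.45) = 1 − Φ(2.0636). So
  P(M_{2.45} ≥ 3.23) = 2(1 − Φ(2.0636)) ≈ 0.0391.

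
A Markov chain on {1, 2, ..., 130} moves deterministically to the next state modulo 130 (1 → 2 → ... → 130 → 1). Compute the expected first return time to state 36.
E[T_36 | X_0 = 36] = 130

The chain cycles deterministically, so starting at state 36 it returns in exactly 130 steps. Equivalently, the stationary distribution is uniform π_j = 1/130 for every state j, so by Kac's formula E[T_36] = 1/π_36 = 130.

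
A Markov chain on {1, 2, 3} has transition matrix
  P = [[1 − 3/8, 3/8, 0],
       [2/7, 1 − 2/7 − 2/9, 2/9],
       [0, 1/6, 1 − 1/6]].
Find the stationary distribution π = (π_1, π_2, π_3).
π = (16/65, 21/65, 28/65)

This is a birth-death chain on three states, which satisfies detailed balance: π_1 · P_{12} = π_2 · P_{21} and π_2 · P_{23} = π_3 · P_{32}.
From π_1 · 3/8 = π_2 · 2/7: π_2/π_1 = (3/8)/(2/7) = 21/16.
From π_2 · 2/9 = π_3 · 1/6: π_3/π_2 = (2/9)/(1/6) = 4/3.
Take π_1 proportional to 1; then unnormalized π = (1, 21/16, 7/4). Normalize by dividing by the sum 65/16:
  π = (16/65, 21/65, 28/65).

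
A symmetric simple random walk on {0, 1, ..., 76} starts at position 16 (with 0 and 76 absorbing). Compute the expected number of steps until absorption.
E[τ | X_0 = 16] = 960

Let v_k = E[τ | X_0 = k]. Boundary: v_0 = v_76 = 0. Recurrence: v_k = 1 + (v_{k-1} + v_{k+1})/2 for 1 ≤ k ≤ 75. The particular solution to v_k − (v_{k-1} + v_{k+1})/2 = 1 is v_k = −k^2. Adding homogeneous solution A + B k and matching boundaries gives v_k = k (76 − k). Substituting k = 16: v_16 = 16 · 60 = 960.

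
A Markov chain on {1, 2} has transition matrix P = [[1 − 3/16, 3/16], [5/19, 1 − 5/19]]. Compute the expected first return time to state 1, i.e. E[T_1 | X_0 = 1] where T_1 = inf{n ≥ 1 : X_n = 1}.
E[T_1 | X_0 = 1] = 1/π_1 = 137/80

For an irreducible recurrent Markov chain with stationary distribution π, E[T_i | X_0 = i] = 1/π_i (Kac's formula). Here π_1 = (5/19)/(3/16 + 5/19) = (5/19)/(137/304) = 80/137, so E[T_1 | X_0 = 1] = 1/π_1 = (3/16 + 5/19)/(5/19) = (137/304)/(5/19) = 137/80.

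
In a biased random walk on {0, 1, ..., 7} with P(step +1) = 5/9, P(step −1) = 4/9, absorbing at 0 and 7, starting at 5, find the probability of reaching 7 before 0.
P(hit 7 before 0) = (1 − (4/5)^5) / (1 − (4/5)^7) = 52525/61741

Let u_k denote P(reach 7 before 0 | start at k). Boundary: u_0 = 0, u_7 = 1. Recurrence: u_k = 5/9·u_{k+1} + 4/9·u_{k-1} for 1 ≤ k ≤ 6. Try u_k = A + B·r^k with r = q/p = (4/9)/(5/9) = 4/5. Substitution satisfies the recurrence; boundary conditions give:
  u_k = (1 − r^k) / (1 − r^N) = (1 − (4/5)^5) / (1 − (4/5)^7) = 52525/61741.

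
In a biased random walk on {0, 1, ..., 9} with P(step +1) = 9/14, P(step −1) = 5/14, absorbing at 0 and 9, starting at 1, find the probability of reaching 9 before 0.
P(hit 9 before 0) = (1 − (5/9)^1) / (1 − (5/9)^9) = 43046721/96366841

Let u_k denote P(reach 9 before 0 | start at k). Boundary: u_0 = 0, u_9 = 1. Recurrence: u_k = 9/14·u_{k+1} + 5/14·u_{k-1} for 1 ≤ k ≤ 8. Try u_k = A + B·r^k with r = q/p = (5/14)/(9/14) = 5/9. Substitution satisfies the recurrence; boundary conditions give:
  u_k = (1 − r^k) / (1 − r^N) = (1 − (5/9)^1) / (1 − (5/9)^9) = 43046721/96366841.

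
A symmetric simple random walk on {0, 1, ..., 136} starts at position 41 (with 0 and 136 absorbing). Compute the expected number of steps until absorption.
E[τ | X_0 = 41] = 3895

Let v_k = E[τ | X_0 = k]. Boundary: v_0 = v_136 = 0. Recurrence: v_k = 1 + (v_{k-1} + v_{k+1})/2 for 1 ≤ k ≤ 135. The particular solution to v_k − (v_{k-1} + v_{k+1})/2 = 1 is v_k = −k^2. Adding homogeneous solution A + B k and matching boundaries gives v_k = k (136 − k). Substituting k = 41: v_41 = 41 · 95 = 3895.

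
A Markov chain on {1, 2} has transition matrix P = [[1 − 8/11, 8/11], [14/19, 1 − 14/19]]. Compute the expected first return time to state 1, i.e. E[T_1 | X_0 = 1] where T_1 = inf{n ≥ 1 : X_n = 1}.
E[T_1 | X_0 = 1] = 1/π_1 = 153/77

For an irreducible recurrent Markov chain with stationary distribution π, E[T_i | X_0 = i] = 1/π_i (Kac's formula). Here π_1 = (14/19)/(8/11 + 14/19) = (14/19)/(306/209) = 77/153, so E[T_1 | X_0 = 1] = 1/π_1 = (8/11 + 14/19)/(14/19) = (306/209)/(14/19) = 153/77.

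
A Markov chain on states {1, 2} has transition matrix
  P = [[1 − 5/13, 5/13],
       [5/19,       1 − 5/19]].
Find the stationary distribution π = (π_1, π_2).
π_1 = 13/32, π_2 = 19/32

Solve πP = π with π_1 + π_2 = 1. From πP = π: π_1 · (1 − 5/13) + π_2 · 5/19 = π_1 ⇒ π_2 · 5/19 = π_1 · 5/13 ⇒ π_2/π_1 = (5/13)/(5/19) = 19/13. Together with π_1 + π_2 = 1:
  π_1 = (5/19)/(5/13 + 5/19) = (5/19)/(160/247) = 13/32,
  π_2 = (5/13)/(5/13 + 5/19) = (5/13)/(160/247) = 19/32.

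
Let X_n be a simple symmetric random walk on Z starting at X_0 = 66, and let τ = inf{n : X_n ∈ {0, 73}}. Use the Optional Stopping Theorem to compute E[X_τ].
E[X_τ] = 66

X_n is a martingale and τ is a bounded-mean stopping time (indeed τ is finite a.s. with bounded expectation since the walk is in a bounded region). By the OST, E[X_τ] = E[X_0] = 66. Equivalently: E[X_τ] = 73 · P(hit 73 first) + 0 · P(hit 0 first) = 73 · (66/73) = 66.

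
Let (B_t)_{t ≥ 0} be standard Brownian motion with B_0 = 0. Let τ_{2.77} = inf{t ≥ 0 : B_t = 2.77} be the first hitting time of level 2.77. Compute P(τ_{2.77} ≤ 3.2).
P(τ_{2.77} ≤ 3.2) = 2(1 − Φ(2.77/√3.2)) = 2(1 − Φ(1.5485)) ≈ 0.1215

By the reflection principle for standard BM, P(τ_b ≤ t) = 2 · P(B_t ≥ b). Since B_t ~ N(0, t), P(B_t ≥ 2.77) = 1 − Φ(2.77/√t) = 1 − Φ(2.77/√3.2) = 1 − Φ(1.5485) ≈ 0.06075. Doubling: P(τ_{2.77} ≤ 3.2) ≈ 2 · 0.06075 = 0.12150 ≈ 0.1215.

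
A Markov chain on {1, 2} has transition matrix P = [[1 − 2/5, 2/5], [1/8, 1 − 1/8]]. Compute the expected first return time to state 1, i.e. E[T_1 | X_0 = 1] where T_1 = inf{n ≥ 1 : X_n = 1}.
E[T_1 | X_0 = 1] = 1/π_1 = 21/5

For an irreducible recurrent Markov chain with stationary distribution π, E[T_i | X_0 = i] = 1/π_i (Kac's formula). Here π_1 = (1/8)/(2/5 + 1/8) = (1/8)/(21/40) = 5/21, so E[T_1 | X_0 = 1] = 1/π_1 = (2/5 + 1/8)/(1/8) = (21/40)/(1/8) = 21/5.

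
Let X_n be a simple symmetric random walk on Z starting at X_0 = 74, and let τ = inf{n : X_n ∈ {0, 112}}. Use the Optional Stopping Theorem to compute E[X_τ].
E[X_τ] = 74

X_n is a martingale and τ is a bounded-mean stopping time (indeed τ is finite a.s. with bounded expectation since the walk is in a bounded region). By the OST, E[X_τ] = E[X_0] = 74. Equivalently: E[X_τ] = 112 · P(hit 112 first) + 0 · P(hit 0 first) = 112 · (74/112) = 74.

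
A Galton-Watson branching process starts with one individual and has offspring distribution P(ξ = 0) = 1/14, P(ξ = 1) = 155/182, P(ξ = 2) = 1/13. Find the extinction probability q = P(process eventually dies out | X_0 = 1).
q = 13/14

The pgf is f(s) = 1/14 + 155/182·s + 1/13·s². The extinction probability q is the smallest fixed point of f in [0, 1]. Setting s = f(s):
  1/13·s² + (155/182 − 1)·s + 1/14 = 0
  1/13·s² − (1/14 + 1/13)·s + 1/14 = 0
which factors as (s − 1)·(1/13·s − 1/14) = 0, giving roots s = 1 and s = (1/14)/(1/13) = 13/14.
Mean offspring μ = 155/182 + 2·1/13 = 183/182 > 1 (supercritical), so q < 1. The extinction probability is the smaller root: q = (1/14)/(1/13) = 13/14.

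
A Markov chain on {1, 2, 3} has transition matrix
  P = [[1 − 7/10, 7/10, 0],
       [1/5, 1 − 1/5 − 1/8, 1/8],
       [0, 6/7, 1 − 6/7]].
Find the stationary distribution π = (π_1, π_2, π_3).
π = (96/481, 336/481, 49/481)

This is a birth-death chain on three states, which satisfies detailed balance: π_1 · P_{12} = π_2 · P_{21} and π_2 · P_{23} = π_3 · P_{32}.
From π_1 · 7/10 = π_2 · 1/5: π_2/π_1 = (7/10)/(1/5) = 7/2.
From π_2 · 1/8 = π_3 · 6/7: π_3/π_2 = (1/8)/(6/7) = 7/48.
Take π_1 proportional to 1; then unnormalized π = (1, 7/2, 49/96). Normalize by dividing by the sum 481/96:
  π = (96/481, 336/481, 49/481).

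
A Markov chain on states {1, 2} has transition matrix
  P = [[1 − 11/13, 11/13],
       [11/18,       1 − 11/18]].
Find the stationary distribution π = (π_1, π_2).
π_1 = 13/31, π_2 = 18/31

Solve πP = π with π_1 + π_2 = 1. From πP = π: π_1 · (1 − 11/13) + π_2 · 11/18 = π_1 ⇒ π_2 · 11/18 = π_1 · 11/13 ⇒ π_2/π_1 = (11/13)/(11/18) = 18/13. Together with π_1 + π_2 = 1:
  π_1 = (11/18)/(11/13 + 11/18) = (11/18)/(341/234) = 13/31,
  π_2 = (11/13)/(11/13 + 11/18) = (11/13)/(341/234) = 18/31.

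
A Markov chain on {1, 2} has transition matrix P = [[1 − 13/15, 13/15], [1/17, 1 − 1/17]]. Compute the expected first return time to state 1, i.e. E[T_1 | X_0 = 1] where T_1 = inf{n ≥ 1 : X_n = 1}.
E[T_1 | X_0 = 1] = 1/π_1 = 236/15

For an irreducible recurrent Markov chain with stationary distribution π, E[T_i | X_0 = i] = 1/π_i (Kac's formula). Here π_1 = (1/17)/(13/15 + 1/17) = (1/17)/(236/255) = 15/236, so E[T_1 | X_0 = 1] = 1/π_1 = (13/15 + 1/17)/(1/17) = (236/255)/(1/17) = 236/15.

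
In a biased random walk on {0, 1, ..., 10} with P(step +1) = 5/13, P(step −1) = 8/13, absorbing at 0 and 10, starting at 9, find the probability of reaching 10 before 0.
P(hit 10 before 0) = (1 − (8/5)^9) / (1 − (8/5)^10) = 220441005/354658733

Let u_k denote P(reach 10 before 0 | start at k). Boundary: u_0 = 0, u_10 = 1. Recurrence: u_k = 5/13·u_{k+1} + 8/13·u_{k-1} for 1 ≤ k ≤ 9. Try u_k = A + B·r^k with r = q/p = (8/13)/(5/13) = 8/5. Substitution satisfies the recurrence; boundary conditions give:
  u_k = (1 − r^k) / (1 − r^N) = (1 − (8/5)^9) / (1 − (8/5)^10) = 220441005/354658733.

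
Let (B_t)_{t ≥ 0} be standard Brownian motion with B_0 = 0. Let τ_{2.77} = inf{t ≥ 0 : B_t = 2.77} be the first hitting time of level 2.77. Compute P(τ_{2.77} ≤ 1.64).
P(τ_{2.77} ≤ 1.64) = 2(1 − Φ(2.77/√1.64)) = 2(1 − Φ(2.1630)) ≈ 0.0305

By the reflection principle for standard BM, P(τ_b ≤ t) = 2 · P(B_t ≥ b). Since B_t ~ N(0, t), P(B_t ≥ 2.77) = 1 − Φ(2.77/√t) = 1 − Φ(2.77/√1.64) = 1 − Φ(2.1630) ≈ 0.01527. Doubling: P(τ_{2.77} ≤ 1.64) ≈ 2 · 0.01527 = 0.03054 ≈ 0.0305.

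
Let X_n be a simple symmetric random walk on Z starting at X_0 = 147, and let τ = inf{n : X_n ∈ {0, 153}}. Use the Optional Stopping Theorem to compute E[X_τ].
E[X_τ] = 147

X_n is a martingale and τ is a bounded-mean stopping time (indeed τ is finite a.s. with bounded expectation since the walk is in a bounded region). By the OST, E[X_τ] = E[X_0] = 147. Equivalently: E[X_τ] = 153 · P(hit 153 first) + 0 · P(hit 0 first) = 153 · (147/153) = 147.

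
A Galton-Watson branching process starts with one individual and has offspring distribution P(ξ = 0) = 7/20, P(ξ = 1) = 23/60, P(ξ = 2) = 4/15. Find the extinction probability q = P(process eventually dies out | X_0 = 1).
q = 1

Mean offspring μ = 0·7/20 + 1·23/60 + 2·4/15 = 11/12 ≤ 1. For μ ≤ 1 with offspring not concentrated at 1, the Galton-Watson process goes extinct almost surely, so q = 1.
(Algebraic check: The pgf is f(s) = 7/20 + 23/60·s + 4/15·s². The extinction probability q is the smallest fixed point of f in [0, 1]. Setting s = f(s):
  4/15·s² + (23/60 − 1)·s + 7/20 = 0
  4/15·s² − (7/20 + 4/15)·s + 7/20 = 0
which factors as (s − 1)·(4/15·s − 7/20) = 0, giving roots s = 1 and s = (7/20)/(4/15) = 21/16. Since 21/16 ≥ 1, the smallest root in [0, 1] is s = 1.)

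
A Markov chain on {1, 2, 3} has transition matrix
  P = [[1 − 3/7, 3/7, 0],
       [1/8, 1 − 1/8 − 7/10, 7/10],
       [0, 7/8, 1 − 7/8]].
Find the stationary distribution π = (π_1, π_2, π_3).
π = (35/251, 120/251, 96/251)

This is a birth-death chain on three states, which satisfies detailed balance: π_1 · P_{12} = π_2 · P_{21} and π_2 · P_{23} = π_3 · P_{32}.
From π_1 · 3/7 = π_2 · 1/8: π_2/π_1 = (3/7)/(1/8) = 24/7.
From π_2 · 7/10 = π_3 · 7/8: π_3/π_2 = (7/10)/(7/8) = 4/5.
Take π_1 proportional to 1; then unnormalized π = (1, 24/7, 96/35). Normalize by dividing by the sum 251/35:
  π = (35/251, 120/251, 96/251).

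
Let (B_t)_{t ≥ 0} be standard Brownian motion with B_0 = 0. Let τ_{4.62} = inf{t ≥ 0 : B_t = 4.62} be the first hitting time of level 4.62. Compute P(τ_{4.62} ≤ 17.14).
P(τ_{4.62} ≤ 17.14) = 2(1 − Φ(4.62/√17.14)) = 2(1 − Φ(1.1159)) ≈ 0.2645

By the reflection principle for standard BM, P(τ_b ≤ t) = 2 · P(B_t ≥ b). Since B_t ~ N(0, t), P(B_t ≥ 4.62) = 1 − Φ(4.62/√t) = 1 − Φ(4.62/√17.14) = 1 − Φ(1.1159) ≈ 0.13223. Doubling: P(τ_{4.62} ≤ 17.14) ≈ 2 · 0.13223 = 0.26446 ≈ 0.2645.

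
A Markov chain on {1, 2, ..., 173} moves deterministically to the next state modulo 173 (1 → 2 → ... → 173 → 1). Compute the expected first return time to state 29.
E[T_29 | X_0 = 29] = 173

The chain cycles deterministically, so starting at state 29 it returns in exactly 173 steps. Equivalently, the stationary distribution is uniform π_j = 1/173 for every state j, so by Kac's formula E[T_29] = 1/π_29 = 173.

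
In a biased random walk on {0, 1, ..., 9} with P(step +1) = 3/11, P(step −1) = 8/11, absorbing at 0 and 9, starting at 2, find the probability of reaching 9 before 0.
P(hit 9 before 0) = (1 − (8/3)^2) / (1 − (8/3)^9) = 24057/26839609

Let u_k denote P(reach 9 before 0 | start at k). Boundary: u_0 = 0, u_9 = 1. Recurrence: u_k = 3/11·u_{k+1} + 8/11·u_{k-1} for 1 ≤ k ≤ 8. Try u_k = A + B·r^k with r = q/p = (8/11)/(3/11) = 8/3. Substitution satisfies the recurrence; boundary conditions give:
  u_k = (1 − r^k) / (1 − r^N) = (1 − (8/3)^2) / (1 − (8/3)^9) = 24057/26839609.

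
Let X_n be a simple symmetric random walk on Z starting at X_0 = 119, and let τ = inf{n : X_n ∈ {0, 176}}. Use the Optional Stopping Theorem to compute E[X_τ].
E[X_τ] = 119

X_n is a martingale and τ is a bounded-mean stopping time (indeed τ is finite a.s. with bounded expectation since the walk is in a bounded region). By the OST, E[X_τ] = E[X_0] = 119. Equivalently: E[X_τ] = 176 · P(hit 176 first) + 0 · P(hit 0 first) = 176 · (119/176) = 119.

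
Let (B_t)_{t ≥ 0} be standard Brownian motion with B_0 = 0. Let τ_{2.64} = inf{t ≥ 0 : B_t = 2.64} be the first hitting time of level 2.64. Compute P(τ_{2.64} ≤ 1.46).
P(τ_{2.64} ≤ 1.46) = 2(1 − Φ(2.64/√1.46)) = 2(1 − Φ(2.1849)) ≈ 0.0289

By the reflection principle for standard BM, P(τ_b ≤ t) = 2 · P(B_t ≥ b). Since B_t ~ N(0, t), P(B_t ≥ 2.64) = 1 − Φ(2.64/√t) = 1 − Φ(2.64/√1.46) = 1 − Φ(2.1849) ≈ 0.01445. Doubling: P(τ_{2.64} ≤ 1.46) ≈ 2 · 0.01445 = 0.02890 ≈ 0.0289.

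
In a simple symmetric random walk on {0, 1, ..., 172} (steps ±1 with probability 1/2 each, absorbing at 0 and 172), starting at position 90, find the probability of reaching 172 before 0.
P(hit 172 before 0) = 90/172 = 45/86

Let u_k = P(hit 172 before 0 | start at k). Then u_0 = 0, u_172 = 1, and u_k = u_{k-1}/2 + u_{k+1}/2 for 1 ≤ k ≤ 171. This harmonic recurrence is solved by u_k = k/172, giving u_90 = 90/172 = 45/86.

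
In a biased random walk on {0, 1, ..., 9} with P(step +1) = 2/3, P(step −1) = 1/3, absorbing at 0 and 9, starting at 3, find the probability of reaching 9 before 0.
P(hit 9 before 0) = (1 − (1/2)^3) / (1 − (1/2)^9) = 64/73

Let u_k denote P(reach 9 before 0 | start at k). Boundary: u_0 = 0, u_9 = 1. Recurrence: u_k = 2/3·u_{k+1} + 1/3·u_{k-1} for 1 ≤ k ≤ 8. Try u_k = A + B·r^k with r = q/p = (1/3)/(2/3) = 1/2. Substitution satisfies the recurrence; boundary conditions give:
  u_k = (1 − r^k) / (1 − r^N) = (1 − (1/2)^3) / (1 − (1/2)^9) = 64/73.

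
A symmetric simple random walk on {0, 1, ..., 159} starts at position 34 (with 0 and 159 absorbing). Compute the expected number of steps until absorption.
E[τ | X_0 = 34] = 4250

Let v_k = E[τ | X_0 = k]. Boundary: v_0 = v_159 = 0. Recurrence: v_k = 1 + (v_{k-1} + v_{k+1})/2 for 1 ≤ k ≤ 158. The particular solution to v_k − (v_{k-1} + v_{k+1})/2 = 1 is v_k = −k^2. Adding homogeneous solution A + B k and matching boundaries gives v_k = k (159 − k). Substituting k = 34: v_34 = 34 · 125 = 4250.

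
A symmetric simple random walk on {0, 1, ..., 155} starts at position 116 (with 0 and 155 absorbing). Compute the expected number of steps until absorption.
E[τ | X_0 = 116] = 4524

Let v_k = E[τ | X_0 = k]. Boundary: v_0 = v_155 = 0. Recurrence: v_k = 1 + (v_{k-1} + v_{k+1})/2 for 1 ≤ k ≤ 154. The particular solution to v_k − (v_{k-1} + v_{k+1})/2 = 1 is v_k = −k^2. Adding homogeneous solution A + B k and matching boundaries gives v_k = k (155 − k). Substituting k = 116: v_116 = 116 · 39 = 4524.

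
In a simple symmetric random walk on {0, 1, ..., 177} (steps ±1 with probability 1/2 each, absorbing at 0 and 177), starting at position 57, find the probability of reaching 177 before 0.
P(hit 177 before 0) = 57/177 = 19/59

Let u_k = P(hit 177 before 0 | start at k). Then u_0 = 0, u_177 = 1, and u_k = u_{k-1}/2 + u_{k+1}/2 for 1 ≤ k ≤ 176. This harmonic recurrence is solved by u_k = k/177, giving u_57 = 57/177 = 19/59.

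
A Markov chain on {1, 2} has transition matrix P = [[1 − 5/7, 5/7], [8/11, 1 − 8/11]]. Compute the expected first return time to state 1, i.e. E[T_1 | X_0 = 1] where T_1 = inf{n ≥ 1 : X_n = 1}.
E[T_1 | X_0 = 1] = 1/π_1 = 111/56

For an irreducible recurrent Markov chain with stationary distribution π, E[T_i | X_0 = i] = 1/π_i (Kac's formula). Here π_1 = (8/11)/(5/7 + 8/11) = (8/11)/(111/77) = 56/111, so E[T_1 | X_0 = 1] = 1/π_1 = (5/7 + 8/11)/(8/11) = (111/77)/(8/11) = 111/56.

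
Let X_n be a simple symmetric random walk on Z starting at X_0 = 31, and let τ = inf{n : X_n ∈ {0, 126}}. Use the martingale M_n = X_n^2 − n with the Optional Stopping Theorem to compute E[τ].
E[τ] = 2945

M_n = X_n^2 − n is a martingale (since E[X_{n+1}^2 | F_n] = X_n^2 + 1). By OST (τ has finite mean in a bounded region), E[M_τ] = E[M_0] = X_0^2 − 0 = 31^2 = 961. Also E[M_τ] = E[X_τ^2] − E[τ]. The walk exits at 0 or 126, with P(hit 126 first) = 31/126, so E[X_τ^2] = 126^2 · 31/126 + 0 = 3906. Thus E[τ] = E[X_τ^2] − E[M_τ] = 3906 − 961 = 2945 = 31(126 − 31) = 2945.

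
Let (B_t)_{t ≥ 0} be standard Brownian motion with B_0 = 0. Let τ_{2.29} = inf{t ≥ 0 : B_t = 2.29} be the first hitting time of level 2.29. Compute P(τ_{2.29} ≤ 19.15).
P(τ_{2.29} ≤ 19.15) = 2(1 − Φ(2.29/√19.15)) = 2(1 − Φ(0.5233)) ≈ 0.6008

By the reflection principle for standard BM, P(τ_b ≤ t) = 2 · P(B_t ≥ b). Since B_t ~ N(0, t), P(B_t ≥ 2.29) = 1 − Φ(2.29/√t) = 1 − Φ(2.29/√19.15) = 1 − Φ(0.5233) ≈ 0.30038. Doubling: P(τ_{2.29} ≤ 19.15) ≈ 2 · 0.30038 = 0.60076 ≈ 0.6008.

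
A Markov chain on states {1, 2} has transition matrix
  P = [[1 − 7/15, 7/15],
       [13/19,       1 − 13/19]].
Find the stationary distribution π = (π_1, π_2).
π_1 = 195/328, π_2 = 133/328

Solve πP = π with π_1 + π_2 = 1. From πP = π: π_1 · (1 − 7/15) + π_2 · 13/19 = π_1 ⇒ π_2 · 13/19 = π_1 · 7/15 ⇒ π_2/π_1 = (7/15)/(13/19) = 133/195. Together with π_1 + π_2 = 1:
  π_1 = (13/19)/(7/15 + 13/19) = (13/19)/(328/285) = 195/328,
  π_2 = (7/15)/(7/15 + 13/19) = (7/15)/(328/285) = 133/328.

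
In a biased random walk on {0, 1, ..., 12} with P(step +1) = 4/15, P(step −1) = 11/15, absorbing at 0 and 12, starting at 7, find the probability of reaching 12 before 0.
P(hit 12 before 0) = (1 − (11/4)^7) / (1 − (11/4)^12) = 2848297984/448344514215

Let u_k denote P(reach 12 before 0 | start at k). Boundary: u_0 = 0, u_12 = 1. Recurrence: u_k = 4/15·u_{k+1} + 11/15·u_{k-1} for 1 ≤ k ≤ 11. Try u_k = A + B·r^k with r = q/p = (11/15)/(4/15) = 11/4. Substitution satisfies the recurrence; boundary conditions give:
  u_k = (1 − r^k) / (1 − r^N) = (1 − (11/4)^7) / (1 − (11/4)^12) = 2848297984/448344514215.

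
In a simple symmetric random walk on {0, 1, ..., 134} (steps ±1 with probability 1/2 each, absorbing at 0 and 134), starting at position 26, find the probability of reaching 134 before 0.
P(hit 134 before 0) = 26/134 = 13/67

Let u_k = P(hit 134 before 0 | start at k). Then u_0 = 0, u_134 = 1, and u_k = u_{k-1}/2 + u_{k+1}/2 for 1 ≤ k ≤ 133. This harmonic recurrence is solved by u_k = k/134, giving u_26 = 26/134 = 13/67.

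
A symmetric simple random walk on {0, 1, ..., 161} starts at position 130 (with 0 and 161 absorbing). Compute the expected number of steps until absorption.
E[τ | X_0 = 130] = 4030

Let v_k = E[τ | X_0 = k]. Boundary: v_0 = v_161 = 0. Recurrence: v_k = 1 + (v_{k-1} + v_{k+1})/2 for 1 ≤ k ≤ 160. The particular solution to v_k − (v_{k-1} + v_{k+1})/2 = 1 is v_k = −k^2. Adding homogeneous solution A + B k and matching boundaries gives v_k = k (161 − k). Substituting k = 130: v_130 = 130 · 31 = 4030.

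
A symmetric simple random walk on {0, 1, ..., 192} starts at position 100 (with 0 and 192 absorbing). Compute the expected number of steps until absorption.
E[τ | X_0 = 100] = 9200

Let v_k = E[τ | X_0 = k]. Boundary: v_0 = v_192 = 0. Recurrence: v_k = 1 + (v_{k-1} + v_{k+1})/2 for 1 ≤ k ≤ 191. The particular solution to v_k − (v_{k-1} + v_{k+1})/2 = 1 is v_k = −k^2. Adding homogeneous solution A + B k and matching boundaries gives v_k = k (192 − k). Substituting k = 100: v_100 = 100 · 92 = 9200.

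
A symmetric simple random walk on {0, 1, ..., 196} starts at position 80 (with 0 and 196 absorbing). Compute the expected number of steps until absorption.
E[τ | X_0 = 80] = 9280

Let v_k = E[τ | X_0 = k]. Boundary: v_0 = v_196 = 0. Recurrence: v_k = 1 + (v_{k-1} + v_{k+1})/2 for 1 ≤ k ≤ 195. The particular solution to v_k − (v_{k-1} + v_{k+1})/2 = 1 is v_k = −k^2. Adding homogeneous solution A + B k and matching boundaries gives v_k = k (196 − k). Substituting k = 80: v_80 = 80 · 116 = 9280.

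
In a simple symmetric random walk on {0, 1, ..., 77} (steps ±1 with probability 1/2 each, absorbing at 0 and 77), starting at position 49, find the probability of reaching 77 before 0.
P(hit 77 before 0) = 49/77 = 7/11

Let u_k = P(hit 77 before 0 | start at k). Then u_0 = 0, u_77 = 1, and u_k = u_{k-1}/2 + u_{k+1}/2 for 1 ≤ k ≤ 76. This harmonic recurrence is solved by u_k = k/77, giving u_49 = 49/77 = 7/11.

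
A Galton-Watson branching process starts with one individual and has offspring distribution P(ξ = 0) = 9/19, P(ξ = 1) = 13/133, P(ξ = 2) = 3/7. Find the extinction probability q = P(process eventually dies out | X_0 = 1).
q = 1

Mean offspring μ = 0·9/19 + 1·13/133 + 2·3/7 = 127/133 ≤ 1. For μ ≤ 1 with offspring not concentrated at 1, the Galton-Watson process goes extinct almost surely, so q = 1.
(Algebraic check: The pgf is f(s) = 9/19 + 13/133·s + 3/7·s². The extinction probability q is the smallest fixed point of f in [0, 1]. Setting s = f(s):
  3/7·s² + (13/133 − 1)·s + 9/19 = 0
  3/7·s² − (9/19 + 3/7)·s + 9/19 = 0
which factors as (s − 1)·(3/7·s − 9/19) = 0, giving roots s = 1 and s = (9/19)/(3/7) = 21/19. Since 21/19 ≥ 1, the smallest root in [0, 1] is s = 1.)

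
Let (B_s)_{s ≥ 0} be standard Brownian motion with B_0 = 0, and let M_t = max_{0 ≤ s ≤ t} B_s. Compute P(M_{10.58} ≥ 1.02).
P(M_{10.58} ≥ 1.02) = 2·P(B_{10.58} ≥ 1.02) = 2(1 − Φ(1.02/√10.58)) ≈ 0.7538

By the reflection principle for Brownian motion, P(M_t ≥ a) = 2 · P(B_t ≥ a) for a ≥ 0. Since B_t ~ N(0, t), P(B_t ≥ 1.02) = 1 − Φ(1.02/√t) = 1 − Φ(1.02/√10.58) = 1 − Φ(0.3136). So
  P(M_{10.58} ≥ 1.02) = 2(1 − Φ(0.3136)) ≈ 0.7538.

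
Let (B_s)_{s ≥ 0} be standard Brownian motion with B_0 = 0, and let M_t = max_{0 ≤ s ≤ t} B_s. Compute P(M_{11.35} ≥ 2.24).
P(M_{11.35} ≥ 2.24) = 2·P(B_{11.35} ≥ 2.24) = 2(1 − Φ(2.24/√11.35)) ≈ 0.5061

By the reflection principle for Brownian motion, P(M_t ≥ a) = 2 · P(B_t ≥ a) for a ≥ 0. Since B_t ~ N(0, t), P(B_t ≥ 2.24) = 1 − Φ(2.24/√t) = 1 − Φ(2.24/√11.35) = 1 − Φ(0.6649). So
  P(M_{11.35} ≥ 2.24) = 2(1 − Φ(0.6649)) ≈ 0.5061.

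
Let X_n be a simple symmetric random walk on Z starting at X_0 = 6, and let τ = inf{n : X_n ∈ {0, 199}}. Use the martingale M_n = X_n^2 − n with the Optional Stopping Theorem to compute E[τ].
E[τ] = 1158

M_n = X_n^2 − n is a martingale (since E[X_{n+1}^2 | F_n] = X_n^2 + 1). By OST (τ has finite mean in a bounded region), E[M_τ] = E[M_0] = X_0^2 − 0 = 6^2 = 36. Also E[M_τ] = E[X_τ^2] − E[τ]. The walk exits at 0 or 199, with P(hit 199 first) = 6/199, so E[X_τ^2] = 199^2 · 6/199 + 0 = 1194. Thus E[τ] = E[X_τ^2] − E[M_τ] = 1194 − 36 = 1158 = 6(199 − 6) = 1158.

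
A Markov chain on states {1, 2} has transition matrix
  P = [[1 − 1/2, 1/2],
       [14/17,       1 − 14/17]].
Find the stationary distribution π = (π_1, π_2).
π_1 = 28/45, π_2 = 17/45

Solve πP = π with π_1 + π_2 = 1. From πP = π: π_1 · (1 − 1/2) + π_2 · 14/17 = π_1 ⇒ π_2 · 14/17 = π_1 · 1/2 ⇒ π_2/π_1 = (1/2)/(14/17) = 17/28. Together with π_1 + π_2 = 1:
  π_1 = (14/17)/(1/2 + 14/17) = (14/17)/(45/34) = 28/45,
  π_2 = (1/2)/(1/2 + 14/17) = (1/2)/(45/34) = 17/45.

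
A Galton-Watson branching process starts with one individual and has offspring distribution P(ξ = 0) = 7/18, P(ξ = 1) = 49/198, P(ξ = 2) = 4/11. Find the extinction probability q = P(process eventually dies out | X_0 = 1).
q = 1

Mean offspring μ = 0·7/18 + 1·49/198 + 2·4/11 = 193/198 ≤ 1. For μ ≤ 1 with offspring not concentrated at 1, the Galton-Watson process goes extinct almost surely, so q = 1.
(Algebraic check: The pgf is f(s) = 7/18 + 49/198·s + 4/11·s². The extinction probability q is the smallest fixed point of f in [0, 1]. Setting s = f(s):
  4/11·s² + (49/198 − 1)·s + 7/18 = 0
  4/11·s² − (7/18 + 4/11)·s + 7/18 = 0
which factors as (s − 1)·(4/11·s − 7/18) = 0, giving roots s = 1 and s = (7/18)/(4/11) = 77/72. Since 77/72 ≥ 1, the smallest root in [0, 1] is s = 1.)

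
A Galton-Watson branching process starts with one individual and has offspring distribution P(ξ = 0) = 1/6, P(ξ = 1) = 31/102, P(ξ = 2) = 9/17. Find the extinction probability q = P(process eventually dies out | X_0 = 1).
q = 17/54

The pgf is f(s) = 1/6 + 31/102·s + 9/17·s². The extinction probability q is the smallest fixed point of f in [0, 1]. Setting s = f(s):
  9/17·s² + (31/102 − 1)·s + 1/6 = 0
  9/17·s² − (1/6 + 9/17)·s + 1/6 = 0
which factors as (s − 1)·(9/17·s − 1/6) = 0, giving roots s = 1 and s = (1/6)/(9/17) = 17/54.
Mean offspring μ = 31/102 + 2·9/17 = 139/102 > 1 (supercritical), so q < 1. The extinction probability is the smaller root: q = (1/6)/(9/17) = 17/54.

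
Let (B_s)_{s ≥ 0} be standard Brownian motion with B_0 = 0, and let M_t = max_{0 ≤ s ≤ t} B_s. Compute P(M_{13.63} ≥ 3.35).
P(M_{13.63} ≥ 3.35) = 2·P(B_{13.63} ≥ 3.35) = 2(1 − Φ(3.35/√13.63)) ≈ 0.3642

By the reflection principle for Brownian motion, P(M_t ≥ a) = 2 · P(B_t ≥ a) for a ≥ 0. Since B_t ~ N(0, t), P(B_t ≥ 3.35) = 1 − Φ(3.35/√t) = 1 − Φ(3.35/√13.63) = 1 − Φ(0.9074). So
  P(M_{13.63} ≥ 3.35) = 2(1 − Φ(0.9074)) ≈ 0.3642.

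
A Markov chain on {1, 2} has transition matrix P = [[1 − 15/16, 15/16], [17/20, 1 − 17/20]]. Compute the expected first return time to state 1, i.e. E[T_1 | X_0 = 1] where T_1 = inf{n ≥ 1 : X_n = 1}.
E[T_1 | X_0 = 1] = 1/π_1 = 143/68

For an irreducible recurrent Markov chain with stationary distribution π, E[T_i | X_0 = i] = 1/π_i (Kac's formula). Here π_1 = (17/20)/(15/16 + 17/20) = (17/20)/(143/80) = 68/143, so E[T_1 | X_0 = 1] = 1/π_1 = (15/16 + 17/20)/(17/20) = (143/80)/(17/20) = 143/68.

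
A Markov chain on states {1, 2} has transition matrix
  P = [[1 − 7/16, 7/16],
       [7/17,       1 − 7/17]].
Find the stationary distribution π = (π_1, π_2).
π_1 = 16/33, π_2 = 17/33

Solve πP = π with π_1 + π_2 = 1. From πP = π: π_1 · (1 − 7/16) + π_2 · 7/17 = π_1 ⇒ π_2 · 7/17 = π_1 · 7/16 ⇒ π_2/π_1 = (7/16)/(7/17) = 17/16. Together with π_1 + π_2 = 1:
  π_1 = (7/17)/(7/16 + 7/17) = (7/17)/(231/272) = 16/33,
  π_2 = (7/16)/(7/16 + 7/17) = (7/16)/(231/272) = 17/33.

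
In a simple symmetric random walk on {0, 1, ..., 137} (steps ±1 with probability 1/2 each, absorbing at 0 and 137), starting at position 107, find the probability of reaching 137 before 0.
P(hit 137 before 0) = 107/137

Let u_k = P(hit 137 before 0 | start at k). Then u_0 = 0, u_137 = 1, and u_k = u_{k-1}/2 + u_{k+1}/2 for 1 ≤ k ≤ 136. This harmonic recurrence is solved by u_k = k/137, giving u_107 = 107/137.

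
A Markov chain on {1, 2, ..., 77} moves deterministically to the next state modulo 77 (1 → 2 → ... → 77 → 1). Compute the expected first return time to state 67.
E[T_67 | X_0 = 67] = 77

The chain cycles deterministically, so starting at state 67 it returns in exactly 77 steps. Equivalently, the stationary distribution is uniform π_j = 1/77 for every state j, so by Kac's formula E[T_67] = 1/π_67 = 77.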